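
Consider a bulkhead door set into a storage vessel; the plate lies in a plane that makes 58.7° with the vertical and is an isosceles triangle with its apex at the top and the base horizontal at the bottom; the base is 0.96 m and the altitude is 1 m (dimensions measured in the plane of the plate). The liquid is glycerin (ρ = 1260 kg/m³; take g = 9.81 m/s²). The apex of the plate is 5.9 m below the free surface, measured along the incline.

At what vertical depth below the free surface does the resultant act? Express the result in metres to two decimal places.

γ = ρg = 1260 × 9.81 / 1000 = 12.3606 kN/m³.
The plate makes 58.7° with the vertical, i.e. θ = 90° − 58.7° = 31.3° to the horizontal. Measuring y along the incline from the free-surface line, vertical depth h = y·sinθ with sinθ = 0.519519.
With the apex up, the centroid sits 2h/3 = 2 × 1/3 = 0.666667 m below the apex, so y_c = 5.9 + 0.666667 = 6.56667 m and h_c = 6.56667 × 0.519519 = 3.41151 m.
A = ½ × 0.96 × 1 = 0.48 m².
Resultant F = γ·h_c·A = 12.3606 × 3.41151 × 0.48 = 20.2408 kN.
I_c = b·h³/36 = 0.96 × 1³/36 = 0.0266667 m⁴.
Centre of pressure: y_p = y_c + I_c/(y_c·A) = 6.56667 + 0.0266667/(6.56667 × 0.48) = 6.56667 + 0.00846024 = 6.57513 m along the plane.
Vertically, h_p = y_p·sinθ = 6.57513 × 0.519519 = 3.4159 m.

h_p = 3.42 m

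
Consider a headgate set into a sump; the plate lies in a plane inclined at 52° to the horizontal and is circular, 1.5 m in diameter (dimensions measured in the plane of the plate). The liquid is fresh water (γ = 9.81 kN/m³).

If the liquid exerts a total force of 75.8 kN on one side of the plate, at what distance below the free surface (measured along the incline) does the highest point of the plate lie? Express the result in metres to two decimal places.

y_top ≈ 4.80 m

γ = 9.81 kN/m³.
A = π(0.75)² = 1.76715 m².
From F = γ·h_c·A, the centroid depth is h_c = 75.8/(9.81 × 1.76715) = 4.37247 m.
Let θ = 52° be the plate's angle to the horizontal; measure y along the incline from where the plane meets the free surface. Vertical depth h = y·sinθ with sinθ = 0.788011.
Along the incline, y_c = h_c/sinθ = 4.37247/0.788011 = 5.54874 m.
The centroid is at the centre, 0.75 m below the top of the plate, so the highest point sits at y_top = 5.54874 − 0.75 = 4.79874 m along the incline.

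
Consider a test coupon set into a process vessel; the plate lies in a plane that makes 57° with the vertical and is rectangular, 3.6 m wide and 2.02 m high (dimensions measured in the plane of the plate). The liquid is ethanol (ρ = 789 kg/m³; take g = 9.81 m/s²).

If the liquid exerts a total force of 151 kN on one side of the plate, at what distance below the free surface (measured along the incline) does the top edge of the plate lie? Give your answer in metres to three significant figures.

y_top ≈ 3.92 m

γ = ρg = 789 × 9.81 / 1000 = 7.74009 kN/m³.
A = 3.6 × 2.02 = 7.272 m².
From F = γ·h_c·A, the centroid depth is h_c = 151/(7.74009 × 7.272) = 2.68273 m.
The plate makes 57° with the vertical, i.e. θ = 90° − 57° = 33° to the horizontal. Measuring y along the incline from the free-surface line, vertical depth h = y·sinθ with sinθ = 0.544639.
Along the incline, y_c = h_c/sinθ = 2.68273/0.544639 = 4.9257 m.
The centroid lies 2.02/2 = 1.01 m below the top edge, so the top edge sits at y_top = 4.9257 − 1.01 = 3.9157 m along the incline.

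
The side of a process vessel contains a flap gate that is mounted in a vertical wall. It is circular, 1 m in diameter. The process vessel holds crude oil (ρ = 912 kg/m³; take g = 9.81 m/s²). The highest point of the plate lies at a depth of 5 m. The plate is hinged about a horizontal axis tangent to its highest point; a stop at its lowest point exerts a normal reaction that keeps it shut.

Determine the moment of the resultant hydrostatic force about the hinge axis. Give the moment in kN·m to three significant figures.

M ≈ 19.8 kN·m

γ = ρg = 912 × 9.81 / 1000 = 8.94672 kN/m³.
The centroid is at the centre, 0.5 m below the top of the plate, so the centroid depth is h_c = 5 + 0.5 = 5.5 m.
A = π(0.5)² = 0.785398 m².
Resultant F = γ·h_c·A = 8.94672 × 5.5 × 0.785398 = 38.647 kN.
I_c = πr⁴/4 = π × 0.5⁴/4 = 0.0490874 m⁴.
Centre of pressure: y_p = y_c + I_c/(y_c·A) = 5.5 + 0.0490874/(5.5 × 0.785398) = 5.5 + 0.0113636 = 5.51136 m along the plane.
The resultant acts 0.5 + 0.0113636 = 0.511364 m (along the plate) below the hinge at the top edge, so the moment about the hinge is M = F × 0.511364 = 38.647 × 0.511364 = 19.7627 kN·m.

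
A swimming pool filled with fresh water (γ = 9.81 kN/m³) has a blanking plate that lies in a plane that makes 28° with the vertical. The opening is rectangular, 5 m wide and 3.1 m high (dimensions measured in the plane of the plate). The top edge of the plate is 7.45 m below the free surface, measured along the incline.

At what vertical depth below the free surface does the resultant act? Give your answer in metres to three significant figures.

h_p = 8.03 m

γ = 9.81 kN/m³.
The plate makes 28° with the vertical, i.e. θ = 90° − 28° = 62° to the horizontal. Measuring y along the incline from the free-surface line, vertical depth h = y·sinθ with sinθ = 0.882948.
The centroid lies 3.1/2 = 1.55 m below the top edge, so y_c = 7.45 + 1.55 = 9 m and h_c = 9 × 0.882948 = 7.94653 m.
A = 5 × 3.1 = 15.5 m².
Resultant F = γ·h_c·A = 9.81 × 7.94653 × 15.5 = 1208.31 kN.
I_c = b·h³/12 = 5 × 3.1³/12 = 12.4129 m⁴.
Centre of pressure: y_p = y_c + I_c/(y_c·A) = 9 + 12.4129/(9 × 15.5) = 9 + 0.0889814 = 9.08898 m along the plane.
Vertically, h_p = y_p·sinθ = 9.08898 × 0.882948 = 8.0251 m.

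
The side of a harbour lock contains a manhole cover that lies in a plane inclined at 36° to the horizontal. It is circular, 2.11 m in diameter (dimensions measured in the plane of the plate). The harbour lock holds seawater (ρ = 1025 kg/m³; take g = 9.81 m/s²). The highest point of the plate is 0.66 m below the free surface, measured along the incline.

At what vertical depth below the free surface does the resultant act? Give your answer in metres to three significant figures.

γ = ρg = 1025 × 9.81 / 1000 = 10.05525 kN/m³.
Let θ = 36° be the plate's angle to the horizontal; measure y along the incline from where the plane meets the free surface. Vertical depth h = y·sinθ with sinθ = 0.587785.
The centroid is at the centre, 1.055 m below the top of the plate, so y_c = 0.66 + 1.055 = 1.715 m and h_c = 1.715 × 0.587785 = 1.00805 m.
A = π(1.055)² = 3.49667 m².
Resultant F = γ·h_c·A = 10.05525 × 1.00805 × 3.49667 = 35.4429 kN.
I_c = πr⁴/4 = π × 1.055⁴/4 = 0.972971 m⁴.
Centre of pressure: y_p = y_c + I_c/(y_c·A) = 1.715 + 0.972971/(1.715 × 3.49667) = 1.715 + 0.162249 = 1.87725 m along the plane.
Vertically, h_p = y_p·sinθ = 1.87725 × 0.587785 = 1.10342 m.

h_p = 1.10 m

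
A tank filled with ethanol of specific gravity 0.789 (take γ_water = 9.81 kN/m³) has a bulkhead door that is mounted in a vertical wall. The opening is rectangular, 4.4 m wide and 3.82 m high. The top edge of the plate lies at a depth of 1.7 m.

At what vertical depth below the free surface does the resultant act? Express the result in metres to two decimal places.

h_p = 3.95 m

γ = 0.789 × 9.81 = 7.74009 kN/m³.
The centroid lies 3.82/2 = 1.91 m below the top edge, so the centroid depth is h_c = 1.7 + 1.91 = 3.61 m.
A = 4.4 × 3.82 = 16.808 m².
Resultant F = γ·h_c·A = 7.74009 × 3.61 × 16.808 = 469.645 kN.
I_c = b·h³/12 = 4.4 × 3.82³/12 = 20.4391 m⁴.
Centre of pressure: y_p = y_c + I_c/(y_c·A) = 3.61 + 20.4391/(3.61 × 16.808) = 3.61 + 0.336852 = 3.94685 m along the plane.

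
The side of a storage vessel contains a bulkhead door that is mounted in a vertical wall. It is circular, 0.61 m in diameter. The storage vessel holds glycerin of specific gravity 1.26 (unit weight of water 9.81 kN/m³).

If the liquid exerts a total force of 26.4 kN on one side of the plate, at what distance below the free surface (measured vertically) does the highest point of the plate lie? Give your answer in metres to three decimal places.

γ = 1.26 × 9.81 = 12.3606 kN/m³.
A = π(0.305)² = 0.292247 m².
From F = γ·h_c·A, the centroid depth is h_c = 26.4/(12.3606 × 0.292247) = 7.30827 m.
The centroid is at the centre, 0.305 m below the top of the plate, so the highest point sits at h_top = 7.30827 − 0.305 = 7.00327 m below the surface.

d_top ≈ 7.003 m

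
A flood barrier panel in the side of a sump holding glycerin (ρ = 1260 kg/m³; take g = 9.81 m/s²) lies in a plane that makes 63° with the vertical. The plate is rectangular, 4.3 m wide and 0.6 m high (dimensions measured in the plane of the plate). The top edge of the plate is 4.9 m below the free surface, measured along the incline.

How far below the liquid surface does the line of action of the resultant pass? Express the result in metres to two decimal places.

γ = ρg = 1260 × 9.81 / 1000 = 12.3606 kN/m³.
The plate makes 63° with the vertical, i.e. θ = 90° − 63° = 27° to the horizontal. Measuring y along the incline from the free-surface line, vertical depth h = y·sinθ with sinθ = 0.453990.
The centroid lies 0.6/2 = 0.3 m below the top edge, so y_c = 4.9 + 0.3 = 5.2 m and h_c = 5.2 × 0.453990 = 2.36075 m.
A = 4.3 × 0.6 = 2.58 m².
Resultant F = γ·h_c·A = 12.3606 × 2.36075 × 2.58 = 75.2851 kN.
I_c = b·h³/12 = 4.3 × 0.6³/12 = 0.0774 m⁴.
Centre of pressure: y_p = y_c + I_c/(y_c·A) = 5.2 + 0.0774/(5.2 × 2.58) = 5.2 + 0.00576923 = 5.20577 m along the plane.
Vertically, h_p = y_p·sinθ = 5.20577 × 0.453990 = 2.36337 m.

h_p = 2.36 m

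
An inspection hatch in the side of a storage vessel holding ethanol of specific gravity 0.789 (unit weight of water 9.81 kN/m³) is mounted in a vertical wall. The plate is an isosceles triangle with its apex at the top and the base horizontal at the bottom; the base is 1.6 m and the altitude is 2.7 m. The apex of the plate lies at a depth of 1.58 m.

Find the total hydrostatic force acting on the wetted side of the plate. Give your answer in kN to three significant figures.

γ = 0.789 × 9.81 = 7.74009 kN/m³.
With the apex up, the centroid sits 2h/3 = 2 × 2.7/3 = 1.8 m below the apex, so the centroid depth is h_c = 1.58 + 1.8 = 3.38 m.
A = ½ × 1.6 × 2.7 = 2.16 m².
Resultant F = γ·h_c·A = 7.74009 × 3.38 × 2.16 = 56.5088 kN.

F ≈ 56.5 kN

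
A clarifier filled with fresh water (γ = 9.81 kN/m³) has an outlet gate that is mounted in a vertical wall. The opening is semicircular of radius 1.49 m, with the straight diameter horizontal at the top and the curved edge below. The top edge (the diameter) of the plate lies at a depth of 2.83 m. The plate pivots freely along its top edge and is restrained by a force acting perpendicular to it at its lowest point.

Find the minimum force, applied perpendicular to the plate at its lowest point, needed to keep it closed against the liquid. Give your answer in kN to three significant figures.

P ≈ 53.8 kN

γ = 9.81 kN/m³.
The centroid of a semicircle lies 4r/(3π) = 0.632376 m from the diameter, here below the top edge, so the centroid depth is h_c = 2.83 + 0.632376 = 3.46238 m.
A = πr²/2 = π × 1.49²/2 = 3.48732 m².
Resultant F = γ·h_c·A = 9.81 × 3.46238 × 3.48732 = 118.45 kN.
I_c = (π/8 − 8/(9π))·r⁴ = 0.109757 × 1.49⁴ = 0.540975 m⁴.
Centre of pressure: y_p = y_c + I_c/(y_c·A) = 3.46238 + 0.540975/(3.46238 × 3.48732) = 3.46238 + 0.0448034 = 3.50718 m along the plane.
The resultant acts 0.632376 + 0.0448034 = 0.677179 m (along the plate) below the hinge at the top edge, so the moment about the hinge is M = F × 0.677179 = 118.45 × 0.677179 = 80.2119 kN·m.
A normal force at the bottom, 1.49 m from the hinge, must supply this moment: P = 80.2119/1.49 = 53.8335 kN.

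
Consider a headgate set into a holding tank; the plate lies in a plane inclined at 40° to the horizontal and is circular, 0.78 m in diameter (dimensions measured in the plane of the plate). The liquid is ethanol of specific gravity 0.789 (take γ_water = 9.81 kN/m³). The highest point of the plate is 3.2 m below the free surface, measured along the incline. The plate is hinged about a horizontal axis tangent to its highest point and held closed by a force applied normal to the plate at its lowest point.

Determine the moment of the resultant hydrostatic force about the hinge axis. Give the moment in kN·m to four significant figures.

M ≈ 3.419 kN·m

γ = 0.789 × 9.81 = 7.74009 kN/m³.
Let θ = 40° be the plate's angle to the horizontal; measure y along the incline from where the plane meets the free surface. Vertical depth h = y·sinθ with sinθ = 0.642788.
The centroid is at the centre, 0.39 m below the top of the plate, so y_c = 3.2 + 0.39 = 3.59 m and h_c = 3.59 × 0.642788 = 2.30761 m.
A = π(0.39)² = 0.477836 m².
Resultant F = γ·h_c·A = 7.74009 × 2.30761 × 0.477836 = 8.53468 kN.
I_c = πr⁴/4 = π × 0.39⁴/4 = 0.0181697 m⁴.
Centre of pressure: y_p = y_c + I_c/(y_c·A) = 3.59 + 0.0181697/(3.59 × 0.477836) = 3.59 + 0.0105919 = 3.60059 m along the plane.
The resultant acts 0.39 + 0.0105919 = 0.400592 m (along the plate) below the hinge at the top edge, so the moment about the hinge is M = F × 0.400592 = 8.53468 × 0.400592 = 3.41892 kN·m.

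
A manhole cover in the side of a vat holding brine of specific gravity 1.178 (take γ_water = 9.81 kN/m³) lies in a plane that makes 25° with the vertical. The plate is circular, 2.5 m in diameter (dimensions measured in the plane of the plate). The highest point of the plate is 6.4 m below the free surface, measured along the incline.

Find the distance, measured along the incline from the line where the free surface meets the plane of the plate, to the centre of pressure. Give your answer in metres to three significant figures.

γ = 1.178 × 9.81 = 11.55618 kN/m³.
The plate makes 25° with the vertical, i.e. θ = 90° − 25° = 65° to the horizontal. Measuring y along the incline from the free-surface line, vertical depth h = y·sinθ with sinθ = 0.906308.
The centroid is at the centre, 1.25 m below the top of the plate, so y_c = 6.4 + 1.25 = 7.65 m and h_c = 7.65 × 0.906308 = 6.93326 m.
A = π(1.25)² = 4.90874 m².
Resultant F = γ·h_c·A = 11.55618 × 6.93326 × 4.90874 = 393.298 kN.
I_c = πr⁴/4 = π × 1.25⁴/4 = 1.91748 m⁴.
Centre of pressure: y_p = y_c + I_c/(y_c·A) = 7.65 + 1.91748/(7.65 × 4.90874) = 7.65 + 0.0510622 = 7.70106 m along the plane.

y_p = 7.70 m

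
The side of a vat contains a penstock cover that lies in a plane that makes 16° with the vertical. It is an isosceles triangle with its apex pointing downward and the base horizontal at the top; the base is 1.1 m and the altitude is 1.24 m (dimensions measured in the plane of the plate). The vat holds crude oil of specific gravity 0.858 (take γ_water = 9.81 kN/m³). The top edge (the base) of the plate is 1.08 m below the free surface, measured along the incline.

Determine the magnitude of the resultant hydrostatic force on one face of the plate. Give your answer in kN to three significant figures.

γ = 0.858 × 9.81 = 8.41698 kN/m³.
The plate makes 16° with the vertical, i.e. θ = 90° − 16° = 74° to the horizontal. Measuring y along the incline from the free-surface line, vertical depth h = y·sinθ with sinθ = 0.961262.
With the apex down, the centroid sits h/3 = 1.24/3 = 0.413333 m below the base (the top edge), so y_c = 1.08 + 0.413333 = 1.49333 m and h_c = 1.49333 × 0.961262 = 1.43548 m.
A = ½ × 1.1 × 1.24 = 0.682 m².
Resultant F = γ·h_c·A = 8.41698 × 1.43548 × 0.682 = 8.2402 kN.

F ≈ 8.24 kN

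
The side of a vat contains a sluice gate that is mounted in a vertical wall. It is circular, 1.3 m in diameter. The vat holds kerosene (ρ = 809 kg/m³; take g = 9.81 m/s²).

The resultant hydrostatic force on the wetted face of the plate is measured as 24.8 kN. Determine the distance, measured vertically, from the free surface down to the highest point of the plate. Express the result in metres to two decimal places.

d_top ≈ 1.70 m

γ = ρg = 809 × 9.81 / 1000 = 7.93629 kN/m³.
A = π(0.65)² = 1.32732 m².
From F = γ·h_c·A, the centroid depth is h_c = 24.8/(7.93629 × 1.32732) = 2.35428 m.
The centroid is at the centre, 0.65 m below the top of the plate, so the highest point sits at h_top = 2.35428 − 0.65 = 1.70428 m below the surface.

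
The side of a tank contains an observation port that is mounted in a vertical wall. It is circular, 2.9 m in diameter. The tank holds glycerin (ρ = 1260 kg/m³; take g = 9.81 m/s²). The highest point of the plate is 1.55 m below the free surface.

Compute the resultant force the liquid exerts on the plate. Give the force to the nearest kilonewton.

F ≈ 245 kN

γ = ρg = 1260 × 9.81 / 1000 = 12.3606 kN/m³.
The centroid is at the centre, 1.45 m below the top of the plate, so the centroid depth is h_c = 1.55 + 1.45 = 3 m.
A = π(1.45)² = 6.6052 m².
Resultant F = γ·h_c·A = 12.3606 × 3 × 6.6052 = 244.933 kN.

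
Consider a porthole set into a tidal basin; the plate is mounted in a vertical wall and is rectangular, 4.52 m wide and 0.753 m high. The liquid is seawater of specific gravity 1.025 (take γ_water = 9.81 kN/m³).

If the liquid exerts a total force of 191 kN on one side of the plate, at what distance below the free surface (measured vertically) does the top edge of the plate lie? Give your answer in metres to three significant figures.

d_top ≈ 5.20 m

γ = 1.025 × 9.81 = 10.05525 kN/m³.
A = 4.52 × 0.753 = 3.40356 m².
From F = γ·h_c·A, the centroid depth is h_c = 191/(10.05525 × 3.40356) = 5.58094 m.
The centroid lies 0.753/2 = 0.3765 m below the top edge, so the top edge sits at h_top = 5.58094 − 0.3765 = 5.20444 m below the surface.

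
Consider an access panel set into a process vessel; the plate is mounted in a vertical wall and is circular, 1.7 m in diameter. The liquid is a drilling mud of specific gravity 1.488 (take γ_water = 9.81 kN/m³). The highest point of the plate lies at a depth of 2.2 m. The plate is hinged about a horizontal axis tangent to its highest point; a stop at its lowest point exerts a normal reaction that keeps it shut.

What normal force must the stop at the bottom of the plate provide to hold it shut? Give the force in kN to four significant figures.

P ≈ 54.05 kN

γ = 1.488 × 9.81 = 14.59728 kN/m³.
The centroid is at the centre, 0.85 m below the top of the plate, so the centroid depth is h_c = 2.2 + 0.85 = 3.05 m.
A = π(0.85)² = 2.2698 m².
Resultant F = γ·h_c·A = 14.59728 × 3.05 × 2.2698 = 101.055 kN.
I_c = πr⁴/4 = π × 0.85⁴/4 = 0.409983 m⁴.
Centre of pressure: y_p = y_c + I_c/(y_c·A) = 3.05 + 0.409983/(3.05 × 2.2698) = 3.05 + 0.0592214 = 3.10922 m along the plane.
The resultant acts 0.85 + 0.0592214 = 0.909221 m (along the plate) below the hinge at the top edge, so the moment about the hinge is M = F × 0.909221 = 101.055 × 0.909221 = 91.8813 kN·m.
A normal force at the bottom, 1.7 m from the hinge, must supply this moment: P = 91.8813/1.7 = 54.0478 kN.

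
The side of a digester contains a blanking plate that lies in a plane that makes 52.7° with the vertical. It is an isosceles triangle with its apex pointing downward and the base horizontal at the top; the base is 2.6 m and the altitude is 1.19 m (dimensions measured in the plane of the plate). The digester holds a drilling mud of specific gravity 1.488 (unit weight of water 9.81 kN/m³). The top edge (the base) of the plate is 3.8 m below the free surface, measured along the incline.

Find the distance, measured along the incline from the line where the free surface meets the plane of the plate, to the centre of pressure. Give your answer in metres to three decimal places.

y_p = 4.215 m

γ = 1.488 × 9.81 = 14.59728 kN/m³.
The plate makes 52.7° with the vertical, i.e. θ = 90° − 52.7° = 37.3° to the horizontal. Measuring y along the incline from the free-surface line, vertical depth h = y·sinθ with sinθ = 0.605988.
With the apex down, the centroid sits h/3 = 1.19/3 = 0.396667 m below the base (the top edge), so y_c = 3.8 + 0.396667 = 4.19667 m and h_c = 4.19667 × 0.605988 = 2.54313 m.
A = ½ × 2.6 × 1.19 = 1.547 m².
Resultant F = γ·h_c·A = 14.59728 × 2.54313 × 1.547 = 57.4289 kN.
I_c = b·h³/36 = 2.6 × 1.19³/36 = 0.121706 m⁴.
Centre of pressure: y_p = y_c + I_c/(y_c·A) = 4.19667 + 0.121706/(4.19667 × 1.547) = 4.19667 + 0.0187464 = 4.21542 m along the plane.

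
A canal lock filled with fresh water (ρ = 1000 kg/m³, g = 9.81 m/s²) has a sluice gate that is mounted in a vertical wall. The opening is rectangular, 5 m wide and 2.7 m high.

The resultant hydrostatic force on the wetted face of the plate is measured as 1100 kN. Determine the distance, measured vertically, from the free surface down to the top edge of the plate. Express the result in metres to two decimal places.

γ = ρg = 1000 × 9.81 = 9810 N/m³ = 9.81 kN/m³.
A = 5 × 2.7 = 13.5 m².
From F = γ·h_c·A, the centroid depth is h_c = 1100/(9.81 × 13.5) = 8.30596 m.
The centroid lies 2.7/2 = 1.35 m below the top edge, so the top edge sits at h_top = 8.30596 − 1.35 = 6.95596 m below the surface.

d_top ≈ 6.96 m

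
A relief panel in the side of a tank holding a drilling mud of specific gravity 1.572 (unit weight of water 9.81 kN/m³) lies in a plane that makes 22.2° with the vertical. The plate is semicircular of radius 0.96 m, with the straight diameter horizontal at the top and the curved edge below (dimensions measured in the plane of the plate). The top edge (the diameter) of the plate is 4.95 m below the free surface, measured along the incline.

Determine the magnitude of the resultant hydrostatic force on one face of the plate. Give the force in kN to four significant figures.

F ≈ 110.7 kN

γ = 1.572 × 9.81 = 15.42132 kN/m³.
The plate makes 22.2° with the vertical, i.e. θ = 90° − 22.2° = 67.8° to the horizontal. Measuring y along the incline from the free-surface line, vertical depth h = y·sinθ with sinθ = 0.925871.
The centroid of a semicircle lies 4r/(3π) = 0.407437 m from the diameter, here below the top edge, so y_c = 4.95 + 0.407437 = 5.35744 m and h_c = 5.35744 × 0.925871 = 4.9603 m.
A = πr²/2 = π × 0.96²/2 = 1.44765 m².
Resultant F = γ·h_c·A = 15.42132 × 4.9603 × 1.44765 = 110.737 kN.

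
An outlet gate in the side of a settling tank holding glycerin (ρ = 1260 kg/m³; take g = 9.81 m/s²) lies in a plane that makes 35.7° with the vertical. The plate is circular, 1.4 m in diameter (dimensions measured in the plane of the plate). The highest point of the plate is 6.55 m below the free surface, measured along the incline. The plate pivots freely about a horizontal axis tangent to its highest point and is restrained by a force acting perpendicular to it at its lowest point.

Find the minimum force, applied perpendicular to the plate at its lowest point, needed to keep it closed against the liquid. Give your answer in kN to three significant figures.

γ = ρg = 1260 × 9.81 / 1000 = 12.3606 kN/m³.
The plate makes 35.7° with the vertical, i.e. θ = 90° − 35.7° = 54.3° to the horizontal. Measuring y along the incline from the free-surface line, vertical depth h = y·sinθ with sinθ = 0.812084.
The centroid is at the centre, 0.7 m below the top of the plate, so y_c = 6.55 + 0.7 = 7.25 m and h_c = 7.25 × 0.812084 = 5.88761 m.
A = π(0.7)² = 1.53938 m².
Resultant F = γ·h_c·A = 12.3606 × 5.88761 × 1.53938 = 112.027 kN.
I_c = πr⁴/4 = π × 0.7⁴/4 = 0.188574 m⁴.
Centre of pressure: y_p = y_c + I_c/(y_c·A) = 7.25 + 0.188574/(7.25 × 1.53938) = 7.25 + 0.0168965 = 7.2669 m along the plane.
The resultant acts 0.7 + 0.0168965 = 0.716896 m (along the plate) below the hinge at the top edge, so the moment about the hinge is M = F × 0.716896 = 112.027 × 0.716896 = 80.3117 kN·m.
A normal force at the bottom, 1.4 m from the hinge, must supply this moment: P = 80.3117/1.4 = 57.3655 kN.

P ≈ 57.4 kN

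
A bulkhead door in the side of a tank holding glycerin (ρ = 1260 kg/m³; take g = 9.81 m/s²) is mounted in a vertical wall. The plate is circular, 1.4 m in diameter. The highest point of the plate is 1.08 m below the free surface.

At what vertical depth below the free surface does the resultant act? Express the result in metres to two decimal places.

γ = ρg = 1260 × 9.81 / 1000 = 12.3606 kN/m³.
The centroid is at the centre, 0.7 m below the top of the plate, so the centroid depth is h_c = 1.08 + 0.7 = 1.78 m.
A = π(0.7)² = 1.53938 m².
Resultant F = γ·h_c·A = 12.3606 × 1.78 × 1.53938 = 33.8692 kN.
I_c = πr⁴/4 = π × 0.7⁴/4 = 0.188574 m⁴.
Centre of pressure: y_p = y_c + I_c/(y_c·A) = 1.78 + 0.188574/(1.78 × 1.53938) = 1.78 + 0.0688202 = 1.84882 m along the plane.

h_p = 1.85 m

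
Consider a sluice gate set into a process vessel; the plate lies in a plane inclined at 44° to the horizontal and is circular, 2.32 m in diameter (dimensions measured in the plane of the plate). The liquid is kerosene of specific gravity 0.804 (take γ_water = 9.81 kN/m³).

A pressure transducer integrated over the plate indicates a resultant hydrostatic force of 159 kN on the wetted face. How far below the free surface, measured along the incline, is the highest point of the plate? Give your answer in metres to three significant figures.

γ = 0.804 × 9.81 = 7.88724 kN/m³.
A = π(1.16)² = 4.22733 m².
From F = γ·h_c·A, the centroid depth is h_c = 159/(7.88724 × 4.22733) = 4.76876 m.
Let θ = 44° be the plate's angle to the horizontal; measure y along the incline from where the plane meets the free surface. Vertical depth h = y·sinθ with sinθ = 0.694658.
Along the incline, y_c = h_c/sinθ = 4.76876/0.694658 = 6.8649 m.
The centroid is at the centre, 1.16 m below the top of the plate, so the highest point sits at y_top = 6.8649 − 1.16 = 5.7049 m along the incline.

y_top ≈ 5.70 m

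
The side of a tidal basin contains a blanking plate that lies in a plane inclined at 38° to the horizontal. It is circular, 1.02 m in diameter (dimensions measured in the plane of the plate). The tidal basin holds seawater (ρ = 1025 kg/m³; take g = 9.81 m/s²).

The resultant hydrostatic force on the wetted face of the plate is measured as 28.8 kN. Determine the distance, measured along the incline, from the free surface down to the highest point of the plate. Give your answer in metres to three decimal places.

y_top ≈ 5.183 m

γ = ρg = 1025 × 9.81 / 1000 = 10.05525 kN/m³.
A = π(0.51)² = 0.817128 m².
From F = γ·h_c·A, the centroid depth is h_c = 28.8/(10.05525 × 0.817128) = 3.50517 m.
Let θ = 38° be the plate's angle to the horizontal; measure y along the incline from where the plane meets the free surface. Vertical depth h = y·sinθ with sinθ = 0.615661.
Along the incline, y_c = h_c/sinθ = 3.50517/0.615661 = 5.69334 m.
The centroid is at the centre, 0.51 m below the top of the plate, so the highest point sits at y_top = 5.69334 − 0.51 = 5.18334 m along the incline.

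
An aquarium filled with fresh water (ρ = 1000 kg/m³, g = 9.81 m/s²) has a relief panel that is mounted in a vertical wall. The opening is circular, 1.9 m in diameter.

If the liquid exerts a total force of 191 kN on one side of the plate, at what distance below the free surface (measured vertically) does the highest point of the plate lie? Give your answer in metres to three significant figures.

d_top ≈ 5.92 m

γ = ρg = 1000 × 9.81 = 9810 N/m³ = 9.81 kN/m³.
A = π(0.95)² = 2.83529 m².
From F = γ·h_c·A, the centroid depth is h_c = 191/(9.81 × 2.83529) = 6.867 m.
The centroid is at the centre, 0.95 m below the top of the plate, so the highest point sits at h_top = 6.867 − 0.95 = 5.917 m below the surface.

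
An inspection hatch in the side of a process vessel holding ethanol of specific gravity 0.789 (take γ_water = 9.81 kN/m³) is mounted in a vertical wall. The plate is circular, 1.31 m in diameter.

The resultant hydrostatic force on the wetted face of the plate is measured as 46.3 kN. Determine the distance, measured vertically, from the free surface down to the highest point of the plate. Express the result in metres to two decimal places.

γ = 0.789 × 9.81 = 7.74009 kN/m³.
A = π(0.655)² = 1.34782 m².
From F = γ·h_c·A, the centroid depth is h_c = 46.3/(7.74009 × 1.34782) = 4.43816 m.
The centroid is at the centre, 0.655 m below the top of the plate, so the highest point sits at h_top = 4.43816 − 0.655 = 3.78316 m below the surface.

d_top ≈ 3.78 m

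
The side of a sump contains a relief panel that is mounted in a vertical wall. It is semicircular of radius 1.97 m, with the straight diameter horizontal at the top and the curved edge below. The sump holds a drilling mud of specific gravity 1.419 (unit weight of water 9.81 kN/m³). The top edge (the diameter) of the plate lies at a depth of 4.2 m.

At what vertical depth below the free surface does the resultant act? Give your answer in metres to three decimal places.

h_p = 5.090 m

γ = 1.419 × 9.81 = 13.92039 kN/m³.
The centroid of a semicircle lies 4r/(3π) = 0.836094 m from the diameter, here below the top edge, so the centroid depth is h_c = 4.2 + 0.836094 = 5.03609 m.
A = πr²/2 = π × 1.97²/2 = 6.0961 m².
Resultant F = γ·h_c·A = 13.92039 × 5.03609 × 6.0961 = 427.363 kN.
I_c = (π/8 − 8/(9π))·r⁴ = 0.109757 × 1.97⁴ = 1.65309 m⁴.
Centre of pressure: y_p = y_c + I_c/(y_c·A) = 5.03609 + 1.65309/(5.03609 × 6.0961) = 5.03609 + 0.0538457 = 5.08994 m along the plane.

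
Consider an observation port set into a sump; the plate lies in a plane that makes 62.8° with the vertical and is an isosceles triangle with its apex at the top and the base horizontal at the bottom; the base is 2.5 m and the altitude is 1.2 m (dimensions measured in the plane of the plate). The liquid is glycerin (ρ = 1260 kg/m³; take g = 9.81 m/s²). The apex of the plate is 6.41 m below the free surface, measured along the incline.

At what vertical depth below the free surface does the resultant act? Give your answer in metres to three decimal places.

γ = ρg = 1260 × 9.81 / 1000 = 12.3606 kN/m³.
The plate makes 62.8° with the vertical, i.e. θ = 90° − 62.8° = 27.2° to the horizontal. Measuring y along the incline from the free-surface line, vertical depth h = y·sinθ with sinθ = 0.457098.
With the apex up, the centroid sits 2h/3 = 2 × 1.2/3 = 0.8 m below the apex, so y_c = 6.41 + 0.8 = 7.21 m and h_c = 7.21 × 0.457098 = 3.29568 m.
A = ½ × 2.5 × 1.2 = 1.5 m².
Resultant F = γ·h_c·A = 12.3606 × 3.29568 × 1.5 = 61.1049 kN.
I_c = b·h³/36 = 2.5 × 1.2³/36 = 0.12 m⁴.
Centre of pressure: y_p = y_c + I_c/(y_c·A) = 7.21 + 0.12/(7.21 × 1.5) = 7.21 + 0.0110957 = 7.2211 m along the plane.
Vertically, h_p = y_p·sinθ = 7.2211 × 0.457098 = 3.30075 m.

h_p = 3.301 m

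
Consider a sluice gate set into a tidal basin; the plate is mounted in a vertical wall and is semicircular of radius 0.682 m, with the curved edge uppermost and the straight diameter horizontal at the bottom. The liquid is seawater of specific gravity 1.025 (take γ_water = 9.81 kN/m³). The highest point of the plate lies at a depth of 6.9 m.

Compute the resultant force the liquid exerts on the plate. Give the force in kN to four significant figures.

F ≈ 53.57 kN

γ = 1.025 × 9.81 = 10.05525 kN/m³.
The centroid lies 4r/(3π) = 0.28945 m above the diameter, so r − 4r/(3π) = 0.682 − 0.28945 = 0.39255 m below the topmost point, so the centroid depth is h_c = 6.9 + 0.39255 = 7.29255 m.
A = πr²/2 = π × 0.682²/2 = 0.730615 m².
Resultant F = γ·h_c·A = 10.05525 × 7.29255 × 0.730615 = 53.5748 kN.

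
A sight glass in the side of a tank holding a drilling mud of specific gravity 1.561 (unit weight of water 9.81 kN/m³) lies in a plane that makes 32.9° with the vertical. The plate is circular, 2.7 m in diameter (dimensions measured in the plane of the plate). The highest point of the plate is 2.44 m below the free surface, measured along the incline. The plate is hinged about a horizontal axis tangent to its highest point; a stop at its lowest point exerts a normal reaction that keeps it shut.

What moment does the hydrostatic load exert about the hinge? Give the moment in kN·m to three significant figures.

M ≈ 410 kN·m

γ = 1.561 × 9.81 = 15.31341 kN/m³.
The plate makes 32.9° with the vertical, i.e. θ = 90° − 32.9° = 57.1° to the horizontal. Measuring y along the incline from the free-surface line, vertical depth h = y·sinθ with sinθ = 0.839620.
The centroid is at the centre, 1.35 m below the top of the plate, so y_c = 2.44 + 1.35 = 3.79 m and h_c = 3.79 × 0.839620 = 3.18216 m.
A = π(1.35)² = 5.72555 m².
Resultant F = γ·h_c·A = 15.31341 × 3.18216 × 5.72555 = 279.004 kN.
I_c = πr⁴/4 = π × 1.35⁴/4 = 2.6087 m⁴.
Centre of pressure: y_p = y_c + I_c/(y_c·A) = 3.79 + 2.6087/(3.79 × 5.72555) = 3.79 + 0.120218 = 3.91022 m along the plane.
The resultant acts 1.35 + 0.120218 = 1.47022 m (along the plate) below the hinge at the top edge, so the moment about the hinge is M = F × 1.47022 = 279.004 × 1.47022 = 410.197 kN·m.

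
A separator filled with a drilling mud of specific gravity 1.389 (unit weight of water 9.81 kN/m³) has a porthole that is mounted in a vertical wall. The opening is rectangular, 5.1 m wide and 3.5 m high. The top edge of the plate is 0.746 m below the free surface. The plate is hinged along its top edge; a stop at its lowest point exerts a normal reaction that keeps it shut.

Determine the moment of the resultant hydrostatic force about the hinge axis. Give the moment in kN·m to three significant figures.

M ≈ 1310 kN·m

γ = 1.389 × 9.81 = 13.62609 kN/m³.
The centroid lies 3.5/2 = 1.75 m below the top edge, so the centroid depth is h_c = 0.746 + 1.75 = 2.496 m.
A = 5.1 × 3.5 = 17.85 m².
Resultant F = γ·h_c·A = 13.62609 × 2.496 × 17.85 = 607.091 kN.
I_c = b·h³/12 = 5.1 × 3.5³/12 = 18.2219 m⁴.
Centre of pressure: y_p = y_c + I_c/(y_c·A) = 2.496 + 18.2219/(2.496 × 17.85) = 2.496 + 0.408988 = 2.90499 m along the plane.
The resultant acts 1.75 + 0.408988 = 2.15899 m (along the plate) below the hinge at the top edge, so the moment about the hinge is M = F × 2.15899 = 607.091 × 2.15899 = 1310.7 kN·m.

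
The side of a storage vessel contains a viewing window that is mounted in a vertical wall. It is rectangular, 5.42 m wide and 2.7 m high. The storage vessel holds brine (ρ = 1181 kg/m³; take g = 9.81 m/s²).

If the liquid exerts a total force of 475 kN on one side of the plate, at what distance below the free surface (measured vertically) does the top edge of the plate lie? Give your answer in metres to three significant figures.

γ = ρg = 1181 × 9.81 / 1000 = 11.58561 kN/m³.
A = 5.42 × 2.7 = 14.634 m².
From F = γ·h_c·A, the centroid depth is h_c = 475/(11.58561 × 14.634) = 2.80164 m.
The centroid lies 2.7/2 = 1.35 m below the top edge, so the top edge sits at h_top = 2.80164 − 1.35 = 1.45164 m below the surface.

d_top ≈ 1.45 m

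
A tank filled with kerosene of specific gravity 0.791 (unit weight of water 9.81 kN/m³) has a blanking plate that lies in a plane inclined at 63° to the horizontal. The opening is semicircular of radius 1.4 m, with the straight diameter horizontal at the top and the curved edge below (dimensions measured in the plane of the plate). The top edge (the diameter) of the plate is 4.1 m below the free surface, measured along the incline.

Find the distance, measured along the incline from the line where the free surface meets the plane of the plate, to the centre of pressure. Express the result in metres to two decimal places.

y_p = 4.72 m

γ = 0.791 × 9.81 = 7.75971 kN/m³.
Let θ = 63° be the plate's angle to the horizontal; measure y along the incline from where the plane meets the free surface. Vertical depth h = y·sinθ with sinθ = 0.891007.
The centroid of a semicircle lies 4r/(3π) = 0.594178 m from the diameter, here below the top edge, so y_c = 4.1 + 0.594178 = 4.69418 m and h_c = 4.69418 × 0.891007 = 4.18255 m.
A = πr²/2 = π × 1.4²/2 = 3.07876 m².
Resultant F = γ·h_c·A = 7.75971 × 4.18255 × 3.07876 = 99.9223 kN.
I_c = (π/8 − 8/(9π))·r⁴ = 0.109757 × 1.4⁴ = 0.421642 m⁴.
Centre of pressure: y_p = y_c + I_c/(y_c·A) = 4.69418 + 0.421642/(4.69418 × 3.07876) = 4.69418 + 0.0291748 = 4.72335 m along the plane.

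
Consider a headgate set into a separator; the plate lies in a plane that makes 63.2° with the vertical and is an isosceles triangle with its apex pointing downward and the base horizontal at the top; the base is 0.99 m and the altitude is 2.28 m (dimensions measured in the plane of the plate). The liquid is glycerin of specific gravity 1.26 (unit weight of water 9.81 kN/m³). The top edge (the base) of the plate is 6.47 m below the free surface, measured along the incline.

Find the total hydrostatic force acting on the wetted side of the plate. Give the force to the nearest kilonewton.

F ≈ 45 kN

γ = 1.26 × 9.81 = 12.3606 kN/m³.
The plate makes 63.2° with the vertical, i.e. θ = 90° − 63.2° = 26.8° to the horizontal. Measuring y along the incline from the free-surface line, vertical depth h = y·sinθ with sinθ = 0.450878.
With the apex down, the centroid sits h/3 = 2.28/3 = 0.76 m below the base (the top edge), so y_c = 6.47 + 0.76 = 7.23 m and h_c = 7.23 × 0.450878 = 3.25985 m.
A = ½ × 0.99 × 2.28 = 1.1286 m².
Resultant F = γ·h_c·A = 12.3606 × 3.25985 × 1.1286 = 45.4755 kN.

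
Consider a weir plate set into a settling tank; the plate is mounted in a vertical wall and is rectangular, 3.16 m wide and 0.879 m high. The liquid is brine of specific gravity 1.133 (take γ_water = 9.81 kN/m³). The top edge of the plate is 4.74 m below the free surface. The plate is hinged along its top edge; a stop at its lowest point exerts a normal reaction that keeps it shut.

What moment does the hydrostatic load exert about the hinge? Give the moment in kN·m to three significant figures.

M ≈ 72.3 kN·m

γ = 1.133 × 9.81 = 11.11473 kN/m³.
The centroid lies 0.879/2 = 0.4395 m below the top edge, so the centroid depth is h_c = 4.74 + 0.4395 = 5.1795 m.
A = 3.16 × 0.879 = 2.77764 m².
Resultant F = γ·h_c·A = 11.11473 × 5.1795 × 2.77764 = 159.905 kN.
I_c = b·h³/12 = 3.16 × 0.879³/12 = 0.178843 m⁴.
Centre of pressure: y_p = y_c + I_c/(y_c·A) = 5.1795 + 0.178843/(5.1795 × 2.77764) = 5.1795 + 0.0124311 = 5.19193 m along the plane.
The resultant acts 0.4395 + 0.0124311 = 0.451931 m (along the plate) below the hinge at the top edge, so the moment about the hinge is M = F × 0.451931 = 159.905 × 0.451931 = 72.266 kN·m.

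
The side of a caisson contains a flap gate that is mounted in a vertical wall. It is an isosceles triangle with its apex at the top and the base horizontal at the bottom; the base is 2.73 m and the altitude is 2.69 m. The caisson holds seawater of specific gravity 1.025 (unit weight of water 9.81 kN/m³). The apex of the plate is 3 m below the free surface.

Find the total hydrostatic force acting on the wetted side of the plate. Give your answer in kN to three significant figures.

F ≈ 177 kN

γ = 1.025 × 9.81 = 10.05525 kN/m³.
With the apex up, the centroid sits 2h/3 = 2 × 2.69/3 = 1.79333 m below the apex, so the centroid depth is h_c = 3 + 1.79333 = 4.79333 m.
A = ½ × 2.73 × 2.69 = 3.67185 m².
Resultant F = γ·h_c·A = 10.05525 × 4.79333 × 3.67185 = 176.976 kN.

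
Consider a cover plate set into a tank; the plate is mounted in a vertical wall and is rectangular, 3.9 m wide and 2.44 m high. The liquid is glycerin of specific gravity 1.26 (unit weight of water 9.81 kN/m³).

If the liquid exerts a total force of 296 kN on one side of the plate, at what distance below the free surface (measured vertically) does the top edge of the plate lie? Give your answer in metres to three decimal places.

γ = 1.26 × 9.81 = 12.3606 kN/m³.
A = 3.9 × 2.44 = 9.516 m².
From F = γ·h_c·A, the centroid depth is h_c = 296/(12.3606 × 9.516) = 2.5165 m.
The centroid lies 2.44/2 = 1.22 m below the top edge, so the top edge sits at h_top = 2.5165 − 1.22 = 1.2965 m below the surface.

d_top ≈ 1.297 m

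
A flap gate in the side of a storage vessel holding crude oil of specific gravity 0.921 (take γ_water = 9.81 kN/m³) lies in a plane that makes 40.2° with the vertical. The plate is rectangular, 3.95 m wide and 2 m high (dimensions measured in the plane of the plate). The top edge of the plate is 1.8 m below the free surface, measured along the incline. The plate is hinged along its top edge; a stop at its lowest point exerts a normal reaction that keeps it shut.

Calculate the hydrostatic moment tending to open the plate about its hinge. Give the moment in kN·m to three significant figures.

γ = 0.921 × 9.81 = 9.03501 kN/m³.
The plate makes 40.2° with the vertical, i.e. θ = 90° − 40.2° = 49.8° to the horizontal. Measuring y along the incline from the free-surface line, vertical depth h = y·sinθ with sinθ = 0.763796.
The centroid lies 2/2 = 1 m below the top edge, so y_c = 1.8 + 1 = 2.8 m and h_c = 2.8 × 0.763796 = 2.13863 m.
A = 3.95 × 2 = 7.9 m².
Resultant F = γ·h_c·A = 9.03501 × 2.13863 × 7.9 = 152.648 kN.
I_c = b·h³/12 = 3.95 × 2³/12 = 2.63333 m⁴.
Centre of pressure: y_p = y_c + I_c/(y_c·A) = 2.8 + 2.63333/(2.8 × 7.9) = 2.8 + 0.119047 = 2.91905 m along the plane.
The resultant acts 1 + 0.119047 = 1.11905 m (along the plate) below the hinge at the top edge, so the moment about the hinge is M = F × 1.11905 = 152.648 × 1.11905 = 170.821 kN·m.

M ≈ 171 kN·m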